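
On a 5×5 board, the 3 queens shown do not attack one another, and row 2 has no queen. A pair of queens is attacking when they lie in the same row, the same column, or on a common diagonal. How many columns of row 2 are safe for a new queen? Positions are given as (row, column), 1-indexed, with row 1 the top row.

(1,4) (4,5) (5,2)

1

(1,4) attacks row 2 at column 4 and diagonals 3, 5.
(4,5) attacks row 2 at column 5 and diagonals 3.
(5,2) attacks row 2 at column 2 and diagonals 5.
Attacked columns: {2, 3, 4, 5}. Safe: {1}.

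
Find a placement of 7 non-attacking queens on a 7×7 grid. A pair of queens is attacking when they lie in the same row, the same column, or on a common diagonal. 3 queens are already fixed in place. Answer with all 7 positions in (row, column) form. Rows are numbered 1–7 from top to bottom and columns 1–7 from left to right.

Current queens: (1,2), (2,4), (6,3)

Row 3: attacked by (1,2)→{2,4}; (2,4)→{3,4,5}; (6,3)→{3,6}. Safe: 1, 7. Place at column 1.
Row 4: attacked by (1,2)→{2,5}; (2,4)→{2,4,6}; (3,1)→{1,2}; (6,3)→{1,3,5}. Safe: 7. Place at column 7.
Row 5: attacked by (1,2)→{2,6}; (2,4)→{1,4,7}; (3,1)→{1,3}; (4,7)→{6,7}; (6,3)→{2,3,4}. Safe: 5. Place at column 5.
Row 7: attacked by (1,2)→{2}; (2,4)→{4}; (3,1)→{1,5}; (4,7)→{4,7}; (5,5)→{3,5,7}; (6,3)→{2,3,4}. Safe: 6. Place at column 6.
Columns [2, 4, 1, 7, 5, 3, 6], r−c [-1, -2, 2, -3, 0, 3, 1], r+c [3, 6, 4, 11, 10, 9, 13] are all distinct, so no two queens attack.

(1,2) (2,4) (3,1) (4,7) (5,5) (6,3) (7,6)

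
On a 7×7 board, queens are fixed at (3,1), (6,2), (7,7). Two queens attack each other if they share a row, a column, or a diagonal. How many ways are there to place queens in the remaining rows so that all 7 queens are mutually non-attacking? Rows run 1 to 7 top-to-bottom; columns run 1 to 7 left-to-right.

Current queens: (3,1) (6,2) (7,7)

Branch on row 1: col 4 → 0; col 5 → 1; col 6 → 0.
Sum: 0 + 1 + 0 = 1.

1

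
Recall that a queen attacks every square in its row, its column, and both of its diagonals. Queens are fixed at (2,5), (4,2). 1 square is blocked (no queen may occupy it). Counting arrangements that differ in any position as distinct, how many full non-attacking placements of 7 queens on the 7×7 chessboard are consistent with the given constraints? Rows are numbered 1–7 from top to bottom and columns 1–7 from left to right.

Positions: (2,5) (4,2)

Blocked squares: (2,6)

Branch on row 1: col 1 → 0; col 3 → 1; col 7 → 0.
Sum: 0 + 1 + 0 = 1.

1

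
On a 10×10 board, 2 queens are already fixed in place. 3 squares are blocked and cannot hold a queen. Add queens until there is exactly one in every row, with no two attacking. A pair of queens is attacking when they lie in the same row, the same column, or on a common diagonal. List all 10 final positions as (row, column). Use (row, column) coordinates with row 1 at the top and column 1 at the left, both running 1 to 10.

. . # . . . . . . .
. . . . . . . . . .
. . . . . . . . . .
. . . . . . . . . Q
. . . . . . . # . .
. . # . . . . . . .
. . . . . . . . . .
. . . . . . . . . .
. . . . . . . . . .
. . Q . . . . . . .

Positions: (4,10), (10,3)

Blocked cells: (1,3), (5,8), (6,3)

(1,5) (2,9) (3,2) (4,10) (5,7) (6,4) (7,1) (8,8) (9,6) (10,3)

Row 1: attacked by (4,10)→{7,10}; (10,3)→{3}. Blocked: 3. Safe: 1, 2, 4, 5, 6, 8, 9. Place at column 5.
Row 2: attacked by (1,5)→{4,5,6}; (4,10)→{8,10}; (10,3)→{3}. Safe: 1, 2, 7, 9. Place at column 9.
Row 3: attacked by (1,5)→{3,5,7}; (2,9)→{8,9,10}; (4,10)→{9,10}; (10,3)→{3,10}. Safe: 1, 2, 4, 6. Place at column 2.
Row 5: attacked by (1,5)→{1,5,9}; (2,9)→{6,9}; (3,2)→{2,4}; (4,10)→{9,10}; (10,3)→{3,8}. Blocked: 8. Safe: 7. Place at column 7.
Row 6: attacked by (1,5)→{5,10}; (2,9)→{5,9}; (3,2)→{2,5}; (4,10)→{8,10}; (5,7)→{6,7,8}; (10,3)→{3,7}. Blocked: 3. Safe: 1, 4. Place at column 4.
Row 7: attacked by (1,5)→{5}; (2,9)→{4,9}; (3,2)→{2,6}; (4,10)→{7,10}; (5,7)→{5,7,9}; (6,4)→{3,4,5}; (10,3)→{3,6}. Safe: 1, 8. Place at column 1.
Row 8: attacked by (1,5)→{5}; (2,9)→{3,9}; (3,2)→{2,7}; (4,10)→{6,10}; (5,7)→{4,7,10}; (6,4)→{2,4,6}; (7,1)→{1,2}; (10,3)→{1,3,5}. Safe: 8. Place at column 8.
Row 9: attacked by (1,5)→{5}; (2,9)→{2,9}; (3,2)→{2,8}; (4,10)→{5,10}; (5,7)→{3,7}; (6,4)→{1,4,7}; (7,1)→{1,3}; (8,8)→{7,8,9}; (10,3)→{2,3,4}. Safe: 6. Place at column 6.
Columns [5, 9, 2, 10, 7, 4, 1, 8, 6, 3], r−c [-4, -7, 1, -6, -2, 2, 6, 0, 3, 7], r+c [6, 11, 5, 14, 12, 10, 8, 16, 15, 13] are all distinct, so no two queens attack.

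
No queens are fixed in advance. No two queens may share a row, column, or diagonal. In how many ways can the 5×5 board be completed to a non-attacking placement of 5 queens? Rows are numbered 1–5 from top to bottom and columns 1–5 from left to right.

Branch on row 1: col 1 → 2; col 2 → 2; col 3 → 2; col 4 → 2; col 5 → 2.
Sum: 2 + 2 + 2 + 2 + 2 = 10.
(This is the classic 5-queens count.)

10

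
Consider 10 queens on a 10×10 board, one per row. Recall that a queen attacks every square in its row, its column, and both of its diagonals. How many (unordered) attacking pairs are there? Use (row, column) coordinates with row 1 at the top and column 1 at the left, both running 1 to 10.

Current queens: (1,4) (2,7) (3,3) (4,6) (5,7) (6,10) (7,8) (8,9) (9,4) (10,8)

5

Same column: (1,4)–(9,4) (column 4); (2,7)–(5,7) (column 7); (7,8)–(10,8) (column 8).
Same diagonal: (4,6)–(5,7) (|4−5| = |6−7| = 1); (7,8)–(8,9) (|7−8| = |8−9| = 1).
Total attacking pairs: 5.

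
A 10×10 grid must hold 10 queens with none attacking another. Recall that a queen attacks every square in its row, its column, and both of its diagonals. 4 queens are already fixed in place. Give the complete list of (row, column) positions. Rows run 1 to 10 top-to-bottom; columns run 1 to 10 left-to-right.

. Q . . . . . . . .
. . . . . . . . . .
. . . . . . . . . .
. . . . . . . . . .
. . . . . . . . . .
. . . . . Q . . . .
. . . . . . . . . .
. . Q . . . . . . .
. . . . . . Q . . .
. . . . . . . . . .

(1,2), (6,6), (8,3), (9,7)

Row 2: attacked by (1,2)→{1,2,3}; (6,6)→{2,6,10}; (8,3)→{3,9}; (9,7)→{7}. Safe: 4, 5, 8. Place at column 8.
Row 3: attacked by (1,2)→{2,4}; (2,8)→{7,8,9}; (6,6)→{3,6,9}; (8,3)→{3,8}; (9,7)→{1,7}. Safe: 5, 10. Place at column 5.
Row 4: attacked by (1,2)→{2,5}; (2,8)→{6,8,10}; (3,5)→{4,5,6}; (6,6)→{4,6,8}; (8,3)→{3,7}; (9,7)→{2,7}. Safe: 1, 9. Place at column 9.
Row 5: attacked by (1,2)→{2,6}; (2,8)→{5,8}; (3,5)→{3,5,7}; (4,9)→{8,9,10}; (6,6)→{5,6,7}; (8,3)→{3,6}; (9,7)→{3,7}. Safe: 1, 4. Place at column 1.
Row 7: attacked by (1,2)→{2,8}; (2,8)→{3,8}; (3,5)→{1,5,9}; (4,9)→{6,9}; (5,1)→{1,3}; (6,6)→{5,6,7}; (8,3)→{2,3,4}; (9,7)→{5,7,9}. Safe: 10. Place at column 10.
Row 10: attacked by (1,2)→{2}; (2,8)→{8}; (3,5)→{5}; (4,9)→{3,9}; (5,1)→{1,6}; (6,6)→{2,6,10}; (7,10)→{7,10}; (8,3)→{1,3,5}; (9,7)→{6,7,8}. Safe: 4. Place at column 4.
Columns [2, 8, 5, 9, 1, 6, 10, 3, 7, 4], r−c [-1, -6, -2, -5, 4, 0, -3, 5, 2, 6], r+c [3, 10, 8, 13, 6, 12, 17, 11, 16, 14] are all distinct, so no two queens attack.

(1,2) (2,8) (3,5) (4,9) (5,1) (6,6) (7,10) (8,3) (9,7) (10,4)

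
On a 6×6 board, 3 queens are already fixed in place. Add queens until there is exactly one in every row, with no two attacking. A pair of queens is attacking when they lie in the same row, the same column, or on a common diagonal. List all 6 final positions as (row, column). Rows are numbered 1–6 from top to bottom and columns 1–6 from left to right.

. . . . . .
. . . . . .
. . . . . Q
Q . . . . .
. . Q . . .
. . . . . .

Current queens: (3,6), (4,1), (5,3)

(1,2) (2,4) (3,6) (4,1) (5,3) (6,5)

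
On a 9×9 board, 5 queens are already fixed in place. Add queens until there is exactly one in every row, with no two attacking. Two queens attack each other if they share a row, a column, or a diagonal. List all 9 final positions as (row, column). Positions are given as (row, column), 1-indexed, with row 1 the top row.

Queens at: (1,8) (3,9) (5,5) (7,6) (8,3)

Row 2: attacked by (1,8)→{7,8,9}; (3,9)→{8,9}; (5,5)→{2,5,8}; (7,6)→{1,6}; (8,3)→{3,9}. Safe: 4. Place at column 4.
Row 4: attacked by (1,8)→{5,8}; (2,4)→{2,4,6}; (3,9)→{8,9}; (5,5)→{4,5,6}; (7,6)→{3,6,9}; (8,3)→{3,7}. Safe: 1. Place at column 1.
Row 6: attacked by (1,8)→{3,8}; (2,4)→{4,8}; (3,9)→{6,9}; (4,1)→{1,3}; (5,5)→{4,5,6}; (7,6)→{5,6,7}; (8,3)→{1,3,5}. Safe: 2. Place at column 2.
Row 9: attacked by (1,8)→{8}; (2,4)→{4}; (3,9)→{3,9}; (4,1)→{1,6}; (5,5)→{1,5,9}; (6,2)→{2,5}; (7,6)→{4,6,8}; (8,3)→{2,3,4}. Safe: 7. Place at column 7.
Columns [8, 4, 9, 1, 5, 2, 6, 3, 7], r−c [-7, -2, -6, 3, 0, 4, 1, 5, 2], r+c [9, 6, 12, 5, 10, 8, 13, 11, 16] are all distinct, so no two queens attack.

(1,8) (2,4) (3,9) (4,1) (5,5) (6,2) (7,6) (8,3) (9,7)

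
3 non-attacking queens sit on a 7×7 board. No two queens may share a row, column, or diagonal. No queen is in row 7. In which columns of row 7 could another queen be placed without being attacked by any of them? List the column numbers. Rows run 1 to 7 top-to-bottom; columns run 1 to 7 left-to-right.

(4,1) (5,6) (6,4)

columns 2, 7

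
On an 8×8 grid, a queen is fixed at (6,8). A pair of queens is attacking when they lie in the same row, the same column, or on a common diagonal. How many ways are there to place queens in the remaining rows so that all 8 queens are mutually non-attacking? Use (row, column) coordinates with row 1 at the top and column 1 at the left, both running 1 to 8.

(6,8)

16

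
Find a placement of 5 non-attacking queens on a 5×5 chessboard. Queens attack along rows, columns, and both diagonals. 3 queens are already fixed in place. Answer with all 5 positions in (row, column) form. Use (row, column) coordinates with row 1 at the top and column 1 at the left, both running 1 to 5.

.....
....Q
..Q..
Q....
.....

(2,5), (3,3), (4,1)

(1,2) (2,5) (3,3) (4,1) (5,4)

Row 1: attacked by (2,5)→{4,5}; (3,3)→{1,3,5}; (4,1)→{1,4}. Safe: 2. Place at column 2.
Row 5: attacked by (1,2)→{2}; (2,5)→{2,5}; (3,3)→{1,3,5}; (4,1)→{1,2}. Safe: 4. Place at column 4.
Columns [2, 5, 3, 1, 4], r−c [-1, -3, 0, 3, 1], r+c [3, 7, 6, 5, 9] are all distinct, so no two queens attack.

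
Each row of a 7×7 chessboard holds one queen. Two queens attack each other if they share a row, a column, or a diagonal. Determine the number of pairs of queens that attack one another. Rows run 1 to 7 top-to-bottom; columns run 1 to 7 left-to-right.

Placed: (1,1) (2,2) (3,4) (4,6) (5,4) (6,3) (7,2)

6

Same column: (2,2)–(7,2) (column 2); (3,4)–(5,4) (column 4).
Same diagonal: (1,1)–(2,2) (|1−2| = |1−2| = 1); (5,4)–(6,3) (|5−6| = |4−3| = 1); (5,4)–(7,2) (|5−7| = |4−2| = 2); (6,3)–(7,2) (|6−7| = |3−2| = 1).
Total attacking pairs: 6.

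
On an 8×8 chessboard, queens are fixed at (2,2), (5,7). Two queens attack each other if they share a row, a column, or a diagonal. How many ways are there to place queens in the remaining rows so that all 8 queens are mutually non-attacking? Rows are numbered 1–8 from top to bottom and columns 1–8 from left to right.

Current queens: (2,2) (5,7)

3

Branch on row 1: col 4 → 1; col 5 → 1; col 6 → 0; col 8 → 1.
Sum: 1 + 1 + 0 + 1 = 3.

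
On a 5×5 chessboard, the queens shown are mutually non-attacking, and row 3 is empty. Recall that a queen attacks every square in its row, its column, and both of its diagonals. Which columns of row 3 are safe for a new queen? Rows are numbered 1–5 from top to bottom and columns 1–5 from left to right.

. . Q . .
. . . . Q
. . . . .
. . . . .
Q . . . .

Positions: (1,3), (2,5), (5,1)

columns 2

(1,3) attacks row 3 at column 3 and diagonals 1, 5.
(2,5) attacks row 3 at column 5 and diagonals 4.
(5,1) attacks row 3 at column 1 and diagonals 3.
Attacked columns: {1, 3, 4, 5}. Safe: {2}.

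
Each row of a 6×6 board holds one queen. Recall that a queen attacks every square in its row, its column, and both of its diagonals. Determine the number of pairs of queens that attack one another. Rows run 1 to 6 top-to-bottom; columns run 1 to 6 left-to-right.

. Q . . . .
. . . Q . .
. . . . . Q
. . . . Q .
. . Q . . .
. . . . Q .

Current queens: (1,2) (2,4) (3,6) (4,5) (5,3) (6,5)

3

Same column: (4,5)–(6,5) (column 5).
Same diagonal: (1,2)–(4,5) (|1−4| = |2−5| = 3); (3,6)–(4,5) (|3−4| = |6−5| = 1).
Total attacking pairs: 3.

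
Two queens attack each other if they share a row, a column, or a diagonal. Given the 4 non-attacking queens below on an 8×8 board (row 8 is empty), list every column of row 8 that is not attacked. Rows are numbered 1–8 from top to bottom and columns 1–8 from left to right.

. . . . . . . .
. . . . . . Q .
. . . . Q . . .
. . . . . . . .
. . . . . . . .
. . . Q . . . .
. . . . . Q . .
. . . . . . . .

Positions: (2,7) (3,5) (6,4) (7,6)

columns 3, 8

(2,7) attacks row 8 at column 7 and diagonals 1.
(3,5) attacks row 8 at column 5.
(6,4) attacks row 8 at column 4 and diagonals 2, 6.
(7,6) attacks row 8 at column 6 and diagonals 5, 7.
Attacked columns: {1, 2, 4, 5, 6, 7}. Safe: {3, 8}.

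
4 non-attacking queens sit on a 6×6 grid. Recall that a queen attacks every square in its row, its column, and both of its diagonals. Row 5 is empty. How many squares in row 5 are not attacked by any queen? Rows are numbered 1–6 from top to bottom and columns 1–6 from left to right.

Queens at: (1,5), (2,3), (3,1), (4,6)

(1,5) attacks row 5 at column 5 and diagonals 1.
(2,3) attacks row 5 at column 3 and diagonals 6.
(3,1) attacks row 5 at column 1 and diagonals 3.
(4,6) attacks row 5 at column 6 and diagonals 5.
Attacked columns: {1, 3, 5, 6}. Safe: {2, 4}.

2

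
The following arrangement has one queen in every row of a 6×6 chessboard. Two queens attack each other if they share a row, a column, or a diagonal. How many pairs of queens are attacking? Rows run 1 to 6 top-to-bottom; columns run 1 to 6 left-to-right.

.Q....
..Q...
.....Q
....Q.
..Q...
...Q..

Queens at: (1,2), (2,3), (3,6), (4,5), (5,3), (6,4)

6

Same column: (2,3)–(5,3) (column 3).
Same diagonal: (1,2)–(2,3) (|1−2| = |2−3| = 1); (1,2)–(4,5) (|1−4| = |2−5| = 3); (2,3)–(4,5) (|2−4| = |3−5| = 2); (3,6)–(4,5) (|3−4| = |6−5| = 1); (5,3)–(6,4) (|5−6| = |3−4| = 1).
Total attacking pairs: 6.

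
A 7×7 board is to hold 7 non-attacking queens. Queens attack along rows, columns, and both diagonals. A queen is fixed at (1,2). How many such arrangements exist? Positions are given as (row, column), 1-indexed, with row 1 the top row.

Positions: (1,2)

7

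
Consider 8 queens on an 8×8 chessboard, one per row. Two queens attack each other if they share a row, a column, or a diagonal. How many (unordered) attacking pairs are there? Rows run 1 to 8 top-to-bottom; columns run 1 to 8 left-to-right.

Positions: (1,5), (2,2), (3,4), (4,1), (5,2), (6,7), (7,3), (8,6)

4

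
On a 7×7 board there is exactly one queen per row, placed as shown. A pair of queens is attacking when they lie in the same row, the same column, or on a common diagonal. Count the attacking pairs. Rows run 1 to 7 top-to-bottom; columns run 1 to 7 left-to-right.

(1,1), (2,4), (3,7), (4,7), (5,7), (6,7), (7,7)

12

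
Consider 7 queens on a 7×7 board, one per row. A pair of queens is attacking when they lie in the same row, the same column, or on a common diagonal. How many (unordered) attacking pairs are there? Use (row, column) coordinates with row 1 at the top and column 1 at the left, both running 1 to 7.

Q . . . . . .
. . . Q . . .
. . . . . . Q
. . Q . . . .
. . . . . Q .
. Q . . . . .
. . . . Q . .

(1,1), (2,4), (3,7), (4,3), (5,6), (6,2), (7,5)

All columns are distinct and no two queens satisfy |Δrow| = |Δcol|, so no pair attacks.

0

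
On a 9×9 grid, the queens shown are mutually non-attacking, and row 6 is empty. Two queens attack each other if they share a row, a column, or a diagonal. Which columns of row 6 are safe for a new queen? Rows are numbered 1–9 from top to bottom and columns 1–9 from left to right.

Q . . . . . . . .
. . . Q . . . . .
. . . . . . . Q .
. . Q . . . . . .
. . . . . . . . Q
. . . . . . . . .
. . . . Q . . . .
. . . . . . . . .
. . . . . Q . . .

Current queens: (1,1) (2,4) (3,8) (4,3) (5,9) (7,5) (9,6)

(1,1) attacks row 6 at column 1 and diagonals 6.
(2,4) attacks row 6 at column 4 and diagonals 8.
(3,8) attacks row 6 at column 8 and diagonals 5.
(4,3) attacks row 6 at column 3 and diagonals 1, 5.
(5,9) attacks row 6 at column 9 and diagonals 8.
(7,5) attacks row 6 at column 5 and diagonals 4, 6.
(9,6) attacks row 6 at column 6 and diagonals 3, 9.
Attacked columns: {1, 3, 4, 5, 6, 8, 9}. Safe: {2, 7}.

columns 2, 7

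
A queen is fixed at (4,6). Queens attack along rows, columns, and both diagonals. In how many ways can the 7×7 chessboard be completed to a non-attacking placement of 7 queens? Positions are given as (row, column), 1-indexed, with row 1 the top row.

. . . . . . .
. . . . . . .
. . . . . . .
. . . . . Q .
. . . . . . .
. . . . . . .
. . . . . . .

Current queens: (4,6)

6

Branch on row 1: col 1 → 1; col 2 → 0; col 4 → 2; col 5 → 2; col 7 → 1.
Sum: 1 + 0 + 2 + 2 + 1 = 6.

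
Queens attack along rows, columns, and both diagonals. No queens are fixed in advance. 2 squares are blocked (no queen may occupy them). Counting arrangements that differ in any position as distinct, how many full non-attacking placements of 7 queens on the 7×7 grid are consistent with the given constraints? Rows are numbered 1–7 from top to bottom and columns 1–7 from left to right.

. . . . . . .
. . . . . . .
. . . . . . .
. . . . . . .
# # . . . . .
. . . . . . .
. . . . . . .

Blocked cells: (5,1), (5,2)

28

Branch on row 1: col 1 → 3; col 2 → 5; col 3 → 4; col 4 → 4; col 5 → 5; col 6 → 5; col 7 → 2.
Sum: 3 + 5 + 4 + 4 + 5 + 5 + 2 = 28.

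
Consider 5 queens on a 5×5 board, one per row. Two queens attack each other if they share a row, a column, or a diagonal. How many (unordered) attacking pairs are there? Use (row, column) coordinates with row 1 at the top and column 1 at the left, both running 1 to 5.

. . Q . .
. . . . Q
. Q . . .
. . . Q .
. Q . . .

Same column: (3,2)–(5,2) (column 2).
Same diagonal: (2,5)–(5,2) (|2−5| = |5−2| = 3).
Total attacking pairs: 2.

2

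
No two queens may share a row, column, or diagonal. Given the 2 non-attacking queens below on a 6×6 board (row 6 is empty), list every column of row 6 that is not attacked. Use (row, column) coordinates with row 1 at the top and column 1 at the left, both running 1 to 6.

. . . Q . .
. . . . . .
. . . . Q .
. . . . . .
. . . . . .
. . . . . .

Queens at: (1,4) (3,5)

(1,4) attacks row 6 at column 4.
(3,5) attacks row 6 at column 5 and diagonals 2.
Attacked columns: {2, 4, 5}. Safe: {1, 3, 6}.

columns 1, 3, 6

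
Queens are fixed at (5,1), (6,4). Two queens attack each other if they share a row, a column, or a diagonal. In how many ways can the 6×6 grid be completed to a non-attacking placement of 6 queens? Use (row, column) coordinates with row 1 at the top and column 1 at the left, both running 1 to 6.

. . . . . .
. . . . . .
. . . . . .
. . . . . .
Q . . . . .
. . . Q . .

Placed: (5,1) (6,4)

Branch on row 1: col 2 → 0; col 3 → 1; col 6 → 0.
Sum: 0 + 1 + 0 = 1.

1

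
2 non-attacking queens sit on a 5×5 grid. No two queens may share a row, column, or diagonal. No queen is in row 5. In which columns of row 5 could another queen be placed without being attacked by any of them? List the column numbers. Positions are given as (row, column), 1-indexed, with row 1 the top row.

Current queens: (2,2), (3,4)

columns 1, 3

(2,2) attacks row 5 at column 2 and diagonals 5.
(3,4) attacks row 5 at column 4 and diagonals 2.
Attacked columns: {2, 4, 5}. Safe: {1, 3}.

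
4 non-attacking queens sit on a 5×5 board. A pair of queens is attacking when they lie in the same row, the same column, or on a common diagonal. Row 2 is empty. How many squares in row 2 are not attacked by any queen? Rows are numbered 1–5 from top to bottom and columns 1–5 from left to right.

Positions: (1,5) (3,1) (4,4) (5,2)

1

(1,5) attacks row 2 at column 5 and diagonals 4.
(3,1) attacks row 2 at column 1 and diagonals 2.
(4,4) attacks row 2 at column 4 and diagonals 2.
(5,2) attacks row 2 at column 2 and diagonals 5.
Attacked columns: {1, 2, 4, 5}. Safe: {3}.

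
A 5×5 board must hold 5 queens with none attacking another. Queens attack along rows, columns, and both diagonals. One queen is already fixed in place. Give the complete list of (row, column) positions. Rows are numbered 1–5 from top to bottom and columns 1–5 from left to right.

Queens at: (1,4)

Row 2: attacked by (1,4)→{3,4,5}. Safe: 1, 2. Place at column 1.
Row 3: attacked by (1,4)→{2,4}; (2,1)→{1,2}. Safe: 3, 5. Place at column 3.
Row 4: attacked by (1,4)→{1,4}; (2,1)→{1,3}; (3,3)→{2,3,4}. Safe: 5. Place at column 5.
Row 5: attacked by (1,4)→{4}; (2,1)→{1,4}; (3,3)→{1,3,5}; (4,5)→{4,5}. Safe: 2. Place at column 2.
Columns [4, 1, 3, 5, 2], r−c [-3, 1, 0, -1, 3], r+c [5, 3, 6, 9, 7] are all distinct, so no two queens attack.

(1,4) (2,1) (3,3) (4,5) (5,2)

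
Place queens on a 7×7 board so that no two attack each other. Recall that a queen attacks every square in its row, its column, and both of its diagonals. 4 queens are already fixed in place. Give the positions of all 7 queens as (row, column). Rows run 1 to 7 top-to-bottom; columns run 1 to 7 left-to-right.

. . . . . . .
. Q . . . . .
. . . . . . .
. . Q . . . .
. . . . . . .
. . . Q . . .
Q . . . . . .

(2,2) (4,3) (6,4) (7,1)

Row 1: attacked by (2,2)→{1,2,3}; (4,3)→{3,6}; (6,4)→{4}; (7,1)→{1,7}. Safe: 5. Place at column 5.
Row 3: attacked by (1,5)→{3,5,7}; (2,2)→{1,2,3}; (4,3)→{2,3,4}; (6,4)→{1,4,7}; (7,1)→{1,5}. Safe: 6. Place at column 6.
Row 5: attacked by (1,5)→{1,5}; (2,2)→{2,5}; (3,6)→{4,6}; (4,3)→{2,3,4}; (6,4)→{3,4,5}; (7,1)→{1,3}. Safe: 7. Place at column 7.
Columns [5, 2, 6, 3, 7, 4, 1], r−c [-4, 0, -3, 1, -2, 2, 6], r+c [6, 4, 9, 7, 12, 10, 8] are all distinct, so no two queens attack.

(1,5) (2,2) (3,6) (4,3) (5,7) (6,4) (7,1)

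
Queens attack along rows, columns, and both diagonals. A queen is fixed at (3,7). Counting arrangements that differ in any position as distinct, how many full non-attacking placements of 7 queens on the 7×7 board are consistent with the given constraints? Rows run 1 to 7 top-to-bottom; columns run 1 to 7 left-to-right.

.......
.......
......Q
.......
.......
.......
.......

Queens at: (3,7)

6

Branch on row 1: col 1 → 1; col 2 → 1; col 3 → 1; col 4 → 1; col 6 → 2.
Sum: 1 + 1 + 1 + 1 + 2 = 6.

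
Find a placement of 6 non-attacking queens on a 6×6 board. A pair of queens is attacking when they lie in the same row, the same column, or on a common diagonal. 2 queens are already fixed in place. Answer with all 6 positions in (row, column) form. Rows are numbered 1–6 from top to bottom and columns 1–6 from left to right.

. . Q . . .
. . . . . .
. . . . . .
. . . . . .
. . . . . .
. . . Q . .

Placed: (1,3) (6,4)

Row 2: attacked by (1,3)→{2,3,4}; (6,4)→{4}. Safe: 1, 5, 6. Place at column 6.
Row 3: attacked by (1,3)→{1,3,5}; (2,6)→{5,6}; (6,4)→{1,4}. Safe: 2. Place at column 2.
Row 4: attacked by (1,3)→{3,6}; (2,6)→{4,6}; (3,2)→{1,2,3}; (6,4)→{2,4,6}. Safe: 5. Place at column 5.
Row 5: attacked by (1,3)→{3}; (2,6)→{3,6}; (3,2)→{2,4}; (4,5)→{4,5,6}; (6,4)→{3,4,5}. Safe: 1. Place at column 1.
Columns [3, 6, 2, 5, 1, 4], r−c [-2, -4, 1, -1, 4, 2], r+c [4, 8, 5, 9, 6, 10] are all distinct, so no two queens attack.

(1,3) (2,6) (3,2) (4,5) (5,1) (6,4)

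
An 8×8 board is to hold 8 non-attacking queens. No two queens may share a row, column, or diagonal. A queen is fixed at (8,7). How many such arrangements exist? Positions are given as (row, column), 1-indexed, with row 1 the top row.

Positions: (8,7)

8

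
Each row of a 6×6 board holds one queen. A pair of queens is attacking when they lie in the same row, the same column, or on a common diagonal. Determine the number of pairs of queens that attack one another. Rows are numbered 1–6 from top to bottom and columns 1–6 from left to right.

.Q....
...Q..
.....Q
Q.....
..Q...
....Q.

0

All columns are distinct and no two queens satisfy |Δrow| = |Δcol|, so no pair attacks.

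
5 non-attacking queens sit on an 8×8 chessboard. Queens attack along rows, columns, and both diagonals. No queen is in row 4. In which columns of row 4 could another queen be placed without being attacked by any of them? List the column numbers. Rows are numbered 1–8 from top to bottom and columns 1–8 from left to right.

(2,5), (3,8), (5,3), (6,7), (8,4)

columns 1, 6

(2,5) attacks row 4 at column 5 and diagonals 3, 7.
(3,8) attacks row 4 at column 8 and diagonals 7.
(5,3) attacks row 4 at column 3 and diagonals 2, 4.
(6,7) attacks row 4 at column 7 and diagonals 5.
(8,4) attacks row 4 at column 4 and diagonals 8.
Attacked columns: {2, 3, 4, 5, 7, 8}. Safe: {1, 6}.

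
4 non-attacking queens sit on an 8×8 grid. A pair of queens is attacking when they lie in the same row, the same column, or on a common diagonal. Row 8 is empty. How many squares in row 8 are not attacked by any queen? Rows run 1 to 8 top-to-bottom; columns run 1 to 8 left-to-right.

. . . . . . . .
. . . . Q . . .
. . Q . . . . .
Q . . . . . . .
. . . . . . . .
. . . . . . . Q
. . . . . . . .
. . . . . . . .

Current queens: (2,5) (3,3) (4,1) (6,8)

(2,5) attacks row 8 at column 5.
(3,3) attacks row 8 at column 3 and diagonals 8.
(4,1) attacks row 8 at column 1 and diagonals 5.
(6,8) attacks row 8 at column 8 and diagonals 6.
Attacked columns: {1, 3, 5, 6, 8}. Safe: {2, 4, 7}.

3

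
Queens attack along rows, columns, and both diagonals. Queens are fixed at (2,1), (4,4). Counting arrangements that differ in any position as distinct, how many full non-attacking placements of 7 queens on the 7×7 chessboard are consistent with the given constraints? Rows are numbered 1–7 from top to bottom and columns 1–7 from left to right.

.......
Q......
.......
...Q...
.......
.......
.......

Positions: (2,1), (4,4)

2

Branch on row 1: col 3 → 1; col 5 → 1; col 6 → 0.
Sum: 1 + 1 + 0 = 2.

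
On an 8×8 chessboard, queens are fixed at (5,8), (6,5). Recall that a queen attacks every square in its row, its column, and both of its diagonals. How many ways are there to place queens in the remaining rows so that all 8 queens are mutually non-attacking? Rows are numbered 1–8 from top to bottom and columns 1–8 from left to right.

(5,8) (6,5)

6

Branch on row 1: col 1 → 0; col 2 → 1; col 3 → 2; col 6 → 1; col 7 → 2.
Sum: 0 + 1 + 2 + 1 + 2 = 6.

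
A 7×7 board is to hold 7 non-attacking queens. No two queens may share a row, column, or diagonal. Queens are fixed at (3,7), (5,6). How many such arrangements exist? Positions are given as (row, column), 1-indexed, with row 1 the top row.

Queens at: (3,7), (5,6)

1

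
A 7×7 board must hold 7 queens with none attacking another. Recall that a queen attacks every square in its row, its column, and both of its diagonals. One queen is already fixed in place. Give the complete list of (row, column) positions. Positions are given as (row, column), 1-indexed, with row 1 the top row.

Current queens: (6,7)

Row 1: attacked by (6,7)→{2,7}. Safe: 1, 3, 4, 5, 6. Place at column 4.
Row 2: attacked by (1,4)→{3,4,5}; (6,7)→{3,7}. Safe: 1, 2, 6. Place at column 1.
Row 3: attacked by (1,4)→{2,4,6}; (2,1)→{1,2}; (6,7)→{4,7}. Safe: 3, 5. Place at column 3.
Row 4: attacked by (1,4)→{1,4,7}; (2,1)→{1,3}; (3,3)→{2,3,4}; (6,7)→{5,7}. Safe: 6. Place at column 6.
Row 5: attacked by (1,4)→{4}; (2,1)→{1,4}; (3,3)→{1,3,5}; (4,6)→{5,6,7}; (6,7)→{6,7}. Safe: 2. Place at column 2.
Row 7: attacked by (1,4)→{4}; (2,1)→{1,6}; (3,3)→{3,7}; (4,6)→{3,6}; (5,2)→{2,4}; (6,7)→{6,7}. Safe: 5. Place at column 5.
Columns [4, 1, 3, 6, 2, 7, 5], r−c [-3, 1, 0, -2, 3, -1, 2], r+c [5, 3, 6, 10, 7, 13, 12] are all distinct, so no two queens attack.

(1,4) (2,1) (3,3) (4,6) (5,2) (6,7) (7,5)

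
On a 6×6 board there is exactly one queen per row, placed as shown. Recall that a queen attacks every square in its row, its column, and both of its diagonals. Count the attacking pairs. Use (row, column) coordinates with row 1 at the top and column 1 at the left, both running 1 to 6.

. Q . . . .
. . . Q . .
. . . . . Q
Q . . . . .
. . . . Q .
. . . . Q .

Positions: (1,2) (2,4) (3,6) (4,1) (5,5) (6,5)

1

Same column: (5,5)–(6,5) (column 5).
Total attacking pairs: 1.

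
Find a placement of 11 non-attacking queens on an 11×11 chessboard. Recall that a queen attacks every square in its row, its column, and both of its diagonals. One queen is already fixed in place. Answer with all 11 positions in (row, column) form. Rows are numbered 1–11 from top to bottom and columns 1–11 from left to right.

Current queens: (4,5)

(1,4) (2,1) (3,9) (4,5) (5,3) (6,11) (7,7) (8,10) (9,2) (10,6) (11,8)

Row 1: attacked by (4,5)→{2,5,8}. Safe: 1, 3, 4, 6, 7, 9, 10, 11. Place at column 4.
Row 2: attacked by (1,4)→{3,4,5}; (4,5)→{3,5,7}. Safe: 1, 2, 6, 8, 9, 10, 11. Place at column 1.
Row 3: attacked by (1,4)→{2,4,6}; (2,1)→{1,2}; (4,5)→{4,5,6}. Safe: 3, 7, 8, 9, 10, 11. Place at column 9.
Row 5: attacked by (1,4)→{4,8}; (2,1)→{1,4}; (3,9)→{7,9,11}; (4,5)→{4,5,6}. Safe: 2, 3, 10. Place at column 3.
Row 6: attacked by (1,4)→{4,9}; (2,1)→{1,5}; (3,9)→{6,9}; (4,5)→{3,5,7}; (5,3)→{2,3,4}. Safe: 8, 10, 11. Place at column 11.
Row 7: attacked by (1,4)→{4,10}; (2,1)→{1,6}; (3,9)→{5,9}; (4,5)→{2,5,8}; (5,3)→{1,3,5}; (6,11)→{10,11}. Safe: 7. Place at column 7.
Row 8: attacked by (1,4)→{4,11}; (2,1)→{1,7}; (3,9)→{4,9}; (4,5)→{1,5,9}; (5,3)→{3,6}; (6,11)→{9,11}; (7,7)→{6,7,8}. Safe: 2, 10. Place at column 10.
Row 9: attacked by (1,4)→{4}; (2,1)→{1,8}; (3,9)→{3,9}; (4,5)→{5,10}; (5,3)→{3,7}; (6,11)→{8,11}; (7,7)→{5,7,9}; (8,10)→{9,10,11}. Safe: 2, 6. Place at column 2.
Row 10: attacked by (1,4)→{4}; (2,1)→{1,9}; (3,9)→{2,9}; (4,5)→{5,11}; (5,3)→{3,8}; (6,11)→{7,11}; (7,7)→{4,7,10}; (8,10)→{8,10}; (9,2)→{1,2,3}. Safe: 6. Place at column 6.
Row 11: attacked by (1,4)→{4}; (2,1)→{1,10}; (3,9)→{1,9}; (4,5)→{5}; (5,3)→{3,9}; (6,11)→{6,11}; (7,7)→{3,7,11}; (8,10)→{7,10}; (9,2)→{2,4}; (10,6)→{5,6,7}. Safe: 8. Place at column 8.
Columns [4, 1, 9, 5, 3, 11, 7, 10, 2, 6, 8], r−c [-3, 1, -6, -1, 2, -5, 0, -2, 7, 4, 3], r+c [5, 3, 12, 9, 8, 17, 14, 18, 11, 16, 19] are all distinct, so no two queens attack.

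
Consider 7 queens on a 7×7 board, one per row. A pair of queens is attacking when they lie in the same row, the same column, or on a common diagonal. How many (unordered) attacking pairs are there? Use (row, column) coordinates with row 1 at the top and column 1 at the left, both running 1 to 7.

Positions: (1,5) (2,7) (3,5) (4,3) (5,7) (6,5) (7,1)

Same column: (1,5)–(3,5) (column 5); (1,5)–(6,5) (column 5); (2,7)–(5,7) (column 7); (3,5)–(6,5) (column 5).
Same diagonal: (3,5)–(5,7) (|3−5| = |5−7| = 2); (3,5)–(7,1) (|3−7| = |5−1| = 4); (4,3)–(6,5) (|4−6| = |3−5| = 2).
Total attacking pairs: 7.

7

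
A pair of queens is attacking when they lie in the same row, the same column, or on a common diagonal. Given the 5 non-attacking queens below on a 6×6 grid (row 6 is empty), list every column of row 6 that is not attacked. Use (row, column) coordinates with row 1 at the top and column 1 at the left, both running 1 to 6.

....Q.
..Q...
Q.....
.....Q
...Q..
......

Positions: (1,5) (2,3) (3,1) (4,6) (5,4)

columns 2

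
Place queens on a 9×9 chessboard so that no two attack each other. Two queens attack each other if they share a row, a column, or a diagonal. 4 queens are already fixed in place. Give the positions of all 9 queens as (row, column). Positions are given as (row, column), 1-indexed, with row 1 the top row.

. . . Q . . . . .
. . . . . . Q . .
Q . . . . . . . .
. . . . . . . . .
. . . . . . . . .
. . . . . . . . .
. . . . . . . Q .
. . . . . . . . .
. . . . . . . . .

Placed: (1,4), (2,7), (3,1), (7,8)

Row 4: attacked by (1,4)→{1,4,7}; (2,7)→{5,7,9}; (3,1)→{1,2}; (7,8)→{5,8}. Safe: 3, 6. Place at column 6.
Row 5: attacked by (1,4)→{4,8}; (2,7)→{4,7}; (3,1)→{1,3}; (4,6)→{5,6,7}; (7,8)→{6,8}. Safe: 2, 9. Place at column 9.
Row 6: attacked by (1,4)→{4,9}; (2,7)→{3,7}; (3,1)→{1,4}; (4,6)→{4,6,8}; (5,9)→{8,9}; (7,8)→{7,8,9}. Safe: 2, 5. Place at column 2.
Row 8: attacked by (1,4)→{4}; (2,7)→{1,7}; (3,1)→{1,6}; (4,6)→{2,6}; (5,9)→{6,9}; (6,2)→{2,4}; (7,8)→{7,8,9}. Safe: 3, 5. Place at column 5.
Row 9: attacked by (1,4)→{4}; (2,7)→{7}; (3,1)→{1,7}; (4,6)→{1,6}; (5,9)→{5,9}; (6,2)→{2,5}; (7,8)→{6,8}; (8,5)→{4,5,6}. Safe: 3. Place at column 3.
Columns [4, 7, 1, 6, 9, 2, 8, 5, 3], r−c [-3, -5, 2, -2, -4, 4, -1, 3, 6], r+c [5, 9, 4, 10, 14, 8, 15, 13, 12] are all distinct, so no two queens attack.

(1,4) (2,7) (3,1) (4,6) (5,9) (6,2) (7,8) (8,5) (9,3)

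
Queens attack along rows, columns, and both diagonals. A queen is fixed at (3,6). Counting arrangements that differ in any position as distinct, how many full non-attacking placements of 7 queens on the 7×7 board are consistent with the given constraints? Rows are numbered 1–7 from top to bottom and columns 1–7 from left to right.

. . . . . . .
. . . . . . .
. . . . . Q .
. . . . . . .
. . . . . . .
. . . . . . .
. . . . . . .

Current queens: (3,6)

6

Branch on row 1: col 1 → 0; col 2 → 1; col 3 → 2; col 5 → 2; col 7 → 1.
Sum: 0 + 1 + 2 + 2 + 1 = 6.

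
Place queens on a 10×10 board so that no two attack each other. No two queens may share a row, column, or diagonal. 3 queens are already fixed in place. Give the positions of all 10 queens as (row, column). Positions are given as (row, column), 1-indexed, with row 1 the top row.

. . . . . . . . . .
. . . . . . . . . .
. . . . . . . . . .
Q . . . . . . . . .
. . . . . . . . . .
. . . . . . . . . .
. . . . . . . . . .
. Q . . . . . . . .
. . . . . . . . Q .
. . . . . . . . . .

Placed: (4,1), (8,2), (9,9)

(1,5) (2,7) (3,4) (4,1) (5,3) (6,8) (7,10) (8,2) (9,9) (10,6)

Row 1: attacked by (4,1)→{1,4}; (8,2)→{2,9}; (9,9)→{1,9}. Safe: 3, 5, 6, 7, 8, 10. Place at column 5.
Row 2: attacked by (1,5)→{4,5,6}; (4,1)→{1,3}; (8,2)→{2,8}; (9,9)→{2,9}. Safe: 7, 10. Place at column 7.
Row 3: attacked by (1,5)→{3,5,7}; (2,7)→{6,7,8}; (4,1)→{1,2}; (8,2)→{2,7}; (9,9)→{3,9}. Safe: 4, 10. Place at column 4.
Row 5: attacked by (1,5)→{1,5,9}; (2,7)→{4,7,10}; (3,4)→{2,4,6}; (4,1)→{1,2}; (8,2)→{2,5}; (9,9)→{5,9}. Safe: 3, 8. Place at column 3.
Row 6: attacked by (1,5)→{5,10}; (2,7)→{3,7}; (3,4)→{1,4,7}; (4,1)→{1,3}; (5,3)→{2,3,4}; (8,2)→{2,4}; (9,9)→{6,9}. Safe: 8. Place at column 8.
Row 7: attacked by (1,5)→{5}; (2,7)→{2,7}; (3,4)→{4,8}; (4,1)→{1,4}; (5,3)→{1,3,5}; (6,8)→{7,8,9}; (8,2)→{1,2,3}; (9,9)→{7,9}. Safe: 6, 10. Place at column 10.
Row 10: attacked by (1,5)→{5}; (2,7)→{7}; (3,4)→{4}; (4,1)→{1,7}; (5,3)→{3,8}; (6,8)→{4,8}; (7,10)→{7,10}; (8,2)→{2,4}; (9,9)→{8,9,10}. Safe: 6. Place at column 6.
Columns [5, 7, 4, 1, 3, 8, 10, 2, 9, 6], r−c [-4, -5, -1, 3, 2, -2, -3, 6, 0, 4], r+c [6, 9, 7, 5, 8, 14, 17, 10, 18, 16] are all distinct, so no two queens attack.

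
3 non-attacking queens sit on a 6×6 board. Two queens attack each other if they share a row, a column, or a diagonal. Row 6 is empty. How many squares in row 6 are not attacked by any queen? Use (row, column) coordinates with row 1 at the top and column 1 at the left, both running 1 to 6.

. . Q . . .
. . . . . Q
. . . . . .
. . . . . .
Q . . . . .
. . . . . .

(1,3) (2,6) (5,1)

(1,3) attacks row 6 at column 3.
(2,6) attacks row 6 at column 6 and diagonals 2.
(5,1) attacks row 6 at column 1 and diagonals 2.
Attacked columns: {1, 2, 3, 6}. Safe: {4, 5}.

2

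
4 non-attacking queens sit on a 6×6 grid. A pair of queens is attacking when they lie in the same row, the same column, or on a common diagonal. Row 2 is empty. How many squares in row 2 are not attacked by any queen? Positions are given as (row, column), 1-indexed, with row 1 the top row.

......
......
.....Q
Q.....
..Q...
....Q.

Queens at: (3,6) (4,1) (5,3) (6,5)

2

(3,6) attacks row 2 at column 6 and diagonals 5.
(4,1) attacks row 2 at column 1 and diagonals 3.
(5,3) attacks row 2 at column 3 and diagonals 6.
(6,5) attacks row 2 at column 5 and diagonals 1.
Attacked columns: {1, 3, 5, 6}. Safe: {2, 4}.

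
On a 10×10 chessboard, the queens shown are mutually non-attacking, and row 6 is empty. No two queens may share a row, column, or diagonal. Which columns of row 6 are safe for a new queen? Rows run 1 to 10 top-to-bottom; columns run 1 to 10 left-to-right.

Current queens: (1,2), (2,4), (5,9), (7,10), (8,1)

(1,2) attacks row 6 at column 2 and diagonals 7.
(2,4) attacks row 6 at column 4 and diagonals 8.
(5,9) attacks row 6 at column 9 and diagonals 8, 10.
(7,10) attacks row 6 at column 10 and diagonals 9.
(8,1) attacks row 6 at column 1 and diagonals 3.
Attacked columns: {1, 2, 3, 4, 7, 8, 9, 10}. Safe: {5, 6}.

columns 5, 6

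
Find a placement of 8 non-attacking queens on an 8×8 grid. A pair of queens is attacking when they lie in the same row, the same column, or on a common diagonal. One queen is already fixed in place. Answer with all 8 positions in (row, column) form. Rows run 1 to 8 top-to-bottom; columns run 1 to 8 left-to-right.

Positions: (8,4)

Row 1: attacked by (8,4)→{4}. Safe: 1, 2, 3, 5, 6, 7, 8. Place at column 1.
Row 2: attacked by (1,1)→{1,2}; (8,4)→{4}. Safe: 3, 5, 6, 7, 8. Place at column 5.
Row 3: attacked by (1,1)→{1,3}; (2,5)→{4,5,6}; (8,4)→{4}. Safe: 2, 7, 8. Place at column 8.
Row 4: attacked by (1,1)→{1,4}; (2,5)→{3,5,7}; (3,8)→{7,8}; (8,4)→{4,8}. Safe: 2, 6. Place at column 6.
Row 5: attacked by (1,1)→{1,5}; (2,5)→{2,5,8}; (3,8)→{6,8}; (4,6)→{5,6,7}; (8,4)→{1,4,7}. Safe: 3. Place at column 3.
Row 6: attacked by (1,1)→{1,6}; (2,5)→{1,5}; (3,8)→{5,8}; (4,6)→{4,6,8}; (5,3)→{2,3,4}; (8,4)→{2,4,6}. Safe: 7. Place at column 7.
Row 7: attacked by (1,1)→{1,7}; (2,5)→{5}; (3,8)→{4,8}; (4,6)→{3,6}; (5,3)→{1,3,5}; (6,7)→{6,7,8}; (8,4)→{3,4,5}. Safe: 2. Place at column 2.
Columns [1, 5, 8, 6, 3, 7, 2, 4], r−c [0, -3, -5, -2, 2, -1, 5, 4], r+c [2, 7, 11, 10, 8, 13, 9, 12] are all distinct, so no two queens attack.

(1,1) (2,5) (3,8) (4,6) (5,3) (6,7) (7,2) (8,4)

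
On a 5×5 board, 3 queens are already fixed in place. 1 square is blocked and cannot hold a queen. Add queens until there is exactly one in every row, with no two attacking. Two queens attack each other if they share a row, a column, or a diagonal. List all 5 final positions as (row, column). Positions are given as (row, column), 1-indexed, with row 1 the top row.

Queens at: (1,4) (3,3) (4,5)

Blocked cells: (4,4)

(1,4) (2,1) (3,3) (4,5) (5,2)

Row 2: attacked by (1,4)→{3,4,5}; (3,3)→{2,3,4}; (4,5)→{3,5}. Safe: 1. Place at column 1.
Row 5: attacked by (1,4)→{4}; (2,1)→{1,4}; (3,3)→{1,3,5}; (4,5)→{4,5}. Safe: 2. Place at column 2.
Columns [4, 1, 3, 5, 2], r−c [-3, 1, 0, -1, 3], r+c [5, 3, 6, 9, 7] are all distinct, so no two queens attack.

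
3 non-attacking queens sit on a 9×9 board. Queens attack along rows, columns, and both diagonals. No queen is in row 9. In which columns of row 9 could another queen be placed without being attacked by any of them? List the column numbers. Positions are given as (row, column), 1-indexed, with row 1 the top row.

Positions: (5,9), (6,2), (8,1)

columns 3, 4, 6, 7, 8

(5,9) attacks row 9 at column 9 and diagonals 5.
(6,2) attacks row 9 at column 2 and diagonals 5.
(8,1) attacks row 9 at column 1 and diagonals 2.
Attacked columns: {1, 2, 5, 9}. Safe: {3, 4, 6, 7, 8}.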